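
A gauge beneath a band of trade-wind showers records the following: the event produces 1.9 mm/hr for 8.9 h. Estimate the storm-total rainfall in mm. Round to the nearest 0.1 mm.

total ≈ 16.9 mm

Total = Σ Rᵢ Δtᵢ = 1.9 × 8.9
      = 16.91 = 16.9 mm.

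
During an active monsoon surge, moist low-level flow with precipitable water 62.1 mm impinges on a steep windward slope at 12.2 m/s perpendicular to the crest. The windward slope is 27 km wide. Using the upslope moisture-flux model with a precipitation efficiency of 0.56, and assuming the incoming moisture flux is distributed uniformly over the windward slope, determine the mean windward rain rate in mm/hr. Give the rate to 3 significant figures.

R ≈ 56.6 mm/hr

Incoming column moisture flux per unit ridge length: F = V × PW = 12.2 × 62.1 = 757.62 mm·m/s.
Spread over the 27 km slope with efficiency ε = 0.56: R = ε·F/W = 0.56 × 757.62 / 27000 m = 1.571e-02 mm/s.
R = 1.571e-02 × 3600 = 56.6 mm/hr.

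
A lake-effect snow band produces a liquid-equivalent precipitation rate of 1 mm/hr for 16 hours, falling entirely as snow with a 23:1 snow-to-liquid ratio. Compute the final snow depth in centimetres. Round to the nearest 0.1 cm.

Liquid-equivalent depth = 1 × 16 = 16 mm.
Snow depth = 16 mm × 23 = 368 mm = 36.8 cm.

snow depth ≈ 36.8 cm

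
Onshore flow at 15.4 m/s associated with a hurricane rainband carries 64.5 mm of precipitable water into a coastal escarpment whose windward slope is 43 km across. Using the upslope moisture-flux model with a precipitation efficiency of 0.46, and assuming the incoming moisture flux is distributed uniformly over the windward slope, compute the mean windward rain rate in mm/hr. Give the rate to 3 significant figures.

Incoming column moisture flux per unit ridge length: F = V × PW = 15.4 × 64.5 = 993.3 mm·m/s.
Spread over the 43 km slope with efficiency ε = 0.46: R = ε·F/W = 0.46 × 993.3 / 43000 m = 1.063e-02 mm/s.
R = 1.063e-02 × 3600 = 38.3 mm/hr.

R ≈ 38.3 mm/hr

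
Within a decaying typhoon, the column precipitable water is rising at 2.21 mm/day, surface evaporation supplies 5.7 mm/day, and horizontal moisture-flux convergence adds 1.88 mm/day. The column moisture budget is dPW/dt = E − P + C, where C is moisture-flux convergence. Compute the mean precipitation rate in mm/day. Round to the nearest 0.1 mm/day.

dPW/dt = +2.21 mm/day.
P = E + C − dPW/dt = 5.7 + (1.88) − (+2.21) = 5.4 mm/day.

P ≈ 5.4 mm/day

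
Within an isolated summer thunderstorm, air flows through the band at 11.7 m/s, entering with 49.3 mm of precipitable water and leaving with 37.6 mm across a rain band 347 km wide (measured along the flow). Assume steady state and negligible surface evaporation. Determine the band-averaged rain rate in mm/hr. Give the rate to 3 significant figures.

R ≈ 1.42 mm/hr

Column moisture flux per unit crosswind length is F = V × PW.
Inflow: F_in = 11.7 × 49.3 = 576.81 mm·m/s
Outflow: F_out = 11.7 × 37.6 = 439.92 mm·m/s
Steady-state rate R = (F_in − F_out)/L = (576.81 − 439.92) / 347000 m = 3.945e-04 mm/s.
R = 3.945e-04 × 3600 = 1.42 mm/hr.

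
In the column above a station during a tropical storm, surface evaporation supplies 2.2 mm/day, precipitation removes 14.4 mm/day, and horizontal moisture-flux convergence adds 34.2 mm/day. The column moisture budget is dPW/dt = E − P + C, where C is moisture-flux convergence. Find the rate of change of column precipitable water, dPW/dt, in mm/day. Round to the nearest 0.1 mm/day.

dPW/dt = E − P + C = 2.2 − 14.4 + (34.2) = 22.0 mm/day.

dPW/dt ≈ 22.0 mm/day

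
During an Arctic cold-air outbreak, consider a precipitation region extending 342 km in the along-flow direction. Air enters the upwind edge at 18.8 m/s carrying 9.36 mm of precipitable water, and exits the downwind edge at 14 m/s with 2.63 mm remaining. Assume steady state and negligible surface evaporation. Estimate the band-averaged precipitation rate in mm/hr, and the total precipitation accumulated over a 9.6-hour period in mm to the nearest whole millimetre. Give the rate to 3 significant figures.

Column moisture flux per unit crosswind length is F = V × PW.
Inflow: F_in = 18.8 × 9.36 = 175.968 mm·m/s
Outflow: F_out = 14 × 2.63 = 36.82 mm·m/s
Steady-state rate R = (F_in − F_out)/L = (175.968 − 36.82) / 342000 m = 4.069e-04 mm/s.
R = 4.069e-04 × 3600 = 1.46 mm/hr.
Over 9.6 h: total = 1.46 × 9.6 = 14.016 ≈ 14 mm.

R ≈ 1.46 mm/hr; total ≈ 14 mm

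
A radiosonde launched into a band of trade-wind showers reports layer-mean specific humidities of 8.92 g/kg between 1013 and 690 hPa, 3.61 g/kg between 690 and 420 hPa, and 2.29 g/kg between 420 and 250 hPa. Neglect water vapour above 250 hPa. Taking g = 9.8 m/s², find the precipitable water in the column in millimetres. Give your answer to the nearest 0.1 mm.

Precipitable water is the column-integrated vapour mass per unit area: PW = (1/g) Σ q̄ Δp, with q in kg/kg and Δp in Pa (1 kg/m² of water = 1 mm).
Layer 1013–690 hPa: Δp = 323 hPa = 32300 Pa, q̄ = 0.00892 kg/kg → 0.00892 × 32300 / 9.8 = 29.40 mm
Layer 690–420 hPa: Δp = 270 hPa = 27000 Pa, q̄ = 0.00361 kg/kg → 0.00361 × 27000 / 9.8 = 9.95 mm
Layer 420–250 hPa: Δp = 170 hPa = 17000 Pa, q̄ = 0.00229 kg/kg → 0.00229 × 17000 / 9.8 = 3.97 mm
PW = 29.40 + 9.95 + 3.97 = 43.32 ≈ 43.3 mm.

PW ≈ 43.3 mm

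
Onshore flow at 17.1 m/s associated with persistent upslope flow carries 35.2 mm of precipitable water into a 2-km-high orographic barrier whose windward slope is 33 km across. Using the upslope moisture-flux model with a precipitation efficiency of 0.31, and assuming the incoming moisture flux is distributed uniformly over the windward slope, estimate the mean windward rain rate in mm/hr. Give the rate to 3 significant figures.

Incoming column moisture flux per unit ridge length: F = V × PW = 17.1 × 35.2 = 601.92 mm·m/s.
Spread over the 33 km slope with efficiency ε = 0.31: R = ε·F/W = 0.31 × 601.92 / 33000 m = 5.654e-03 mm/s.
R = 5.654e-03 × 3600 = 20.4 mm/hr.

R ≈ 20.4 mm/hr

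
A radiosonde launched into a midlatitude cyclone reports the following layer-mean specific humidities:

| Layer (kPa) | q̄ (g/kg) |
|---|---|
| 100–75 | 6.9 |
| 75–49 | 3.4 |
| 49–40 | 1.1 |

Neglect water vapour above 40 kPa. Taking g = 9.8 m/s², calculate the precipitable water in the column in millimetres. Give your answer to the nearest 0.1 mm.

PW ≈ 27.6 mm

Precipitable water is the column-integrated vapour mass per unit area: PW = (1/g) Σ q̄ Δp, with q in kg/kg and Δp in Pa (1 kg/m² of water = 1 mm).
Layer 100–75 kPa: Δp = 250 hPa = 25000 Pa, q̄ = 0.0069 kg/kg → 0.0069 × 25000 / 9.8 = 17.60 mm
Layer 75–49 kPa: Δp = 260 hPa = 26000 Pa, q̄ = 0.0034 kg/kg → 0.0034 × 26000 / 9.8 = 9.02 mm
Layer 49–40 kPa: Δp = 90 hPa = 9000 Pa, q̄ = 0.0011 kg/kg → 0.0011 × 9000 / 9.8 = 1.01 mm
PW = 17.60 + 9.02 + 1.01 = 27.63 ≈ 27.6 mm.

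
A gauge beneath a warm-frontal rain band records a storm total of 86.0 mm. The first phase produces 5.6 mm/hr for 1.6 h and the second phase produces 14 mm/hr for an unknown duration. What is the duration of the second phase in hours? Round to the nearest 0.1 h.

duration ≈ 5.5 h

Known phases: 5.6 × 1.6 = 8.96 mm.
Remaining depth = 86.0 − 8.96 = 77.04 mm.
Duration = 77.04 / 14 = 5.5 h.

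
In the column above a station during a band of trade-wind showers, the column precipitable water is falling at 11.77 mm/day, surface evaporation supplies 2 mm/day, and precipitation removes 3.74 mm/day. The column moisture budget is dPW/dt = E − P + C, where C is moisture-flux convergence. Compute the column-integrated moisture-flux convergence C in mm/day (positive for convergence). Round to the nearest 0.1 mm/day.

dPW/dt = -11.77 mm/day.
C = dPW/dt − E + P = (-11.77) − 2 + 3.74 = -10.0 mm/day.

C ≈ -10.0 mm/day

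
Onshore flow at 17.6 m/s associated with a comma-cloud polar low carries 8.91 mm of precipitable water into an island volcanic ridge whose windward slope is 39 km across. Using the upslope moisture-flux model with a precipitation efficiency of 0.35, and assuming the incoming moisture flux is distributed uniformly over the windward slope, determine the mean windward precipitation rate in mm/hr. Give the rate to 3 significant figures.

R ≈ 5.07 mm/hr

Incoming column moisture flux per unit ridge length: F = V × PW = 17.6 × 8.91 = 156.816 mm·m/s.
Spread over the 39 km slope with efficiency ε = 0.35: R = ε·F/W = 0.35 × 156.816 / 39000 m = 1.407e-03 mm/s.
R = 1.407e-03 × 3600 = 5.07 mm/hr.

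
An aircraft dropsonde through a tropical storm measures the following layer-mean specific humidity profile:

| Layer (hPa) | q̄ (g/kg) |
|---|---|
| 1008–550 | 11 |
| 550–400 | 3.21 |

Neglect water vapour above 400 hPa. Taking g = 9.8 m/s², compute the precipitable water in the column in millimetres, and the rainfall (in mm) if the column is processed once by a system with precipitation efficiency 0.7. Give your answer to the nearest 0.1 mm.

Precipitable water is the column-integrated vapour mass per unit area: PW = (1/g) Σ q̄ Δp, with q in kg/kg and Δp in Pa (1 kg/m² of water = 1 mm).
Layer 1008–550 hPa: Δp = 458 hPa = 45800 Pa, q̄ = 0.011 kg/kg → 0.011 × 45800 / 9.8 = 51.41 mm
Layer 550–400 hPa: Δp = 150 hPa = 15000 Pa, q̄ = 0.00321 kg/kg → 0.00321 × 15000 / 9.8 = 4.91 mm
PW = 51.41 + 4.91 = 56.32 ≈ 56.3 mm.
Rainfall = ε × PW = 0.7 × 56.3 = 39.4 mm.

PW ≈ 56.3 mm; rainfall ≈ 39.4 mm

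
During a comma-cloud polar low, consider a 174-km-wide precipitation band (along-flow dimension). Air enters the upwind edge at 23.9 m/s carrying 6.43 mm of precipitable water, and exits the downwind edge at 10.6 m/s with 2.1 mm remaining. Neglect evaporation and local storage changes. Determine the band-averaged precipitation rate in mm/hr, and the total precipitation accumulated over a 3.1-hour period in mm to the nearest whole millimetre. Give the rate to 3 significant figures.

R ≈ 2.72 mm/hr; total ≈ 8 mm

Column moisture flux per unit crosswind length is F = V × PW.
Inflow: F_in = 23.9 × 6.43 = 153.677 mm·m/s
Outflow: F_out = 10.6 × 2.1 = 22.26 mm·m/s
Steady-state rate R = (F_in − F_out)/L = (153.677 − 22.26) / 174000 m = 7.553e-04 mm/s.
R = 7.553e-04 × 3600 = 2.72 mm/hr.
Over 3.1 h: total = 2.72 × 3.1 = 8.432 ≈ 8 mm.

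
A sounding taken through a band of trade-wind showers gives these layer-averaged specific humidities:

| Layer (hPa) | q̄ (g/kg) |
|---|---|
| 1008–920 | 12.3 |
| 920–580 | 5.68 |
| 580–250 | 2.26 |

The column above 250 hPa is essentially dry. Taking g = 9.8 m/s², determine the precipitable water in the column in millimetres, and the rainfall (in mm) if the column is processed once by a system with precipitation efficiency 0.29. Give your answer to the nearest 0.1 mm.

PW ≈ 38.4 mm; rainfall ≈ 11.1 mm

Precipitable water is the column-integrated vapour mass per unit area: PW = (1/g) Σ q̄ Δp, with q in kg/kg and Δp in Pa (1 kg/m² of water = 1 mm).
Layer 1008–920 hPa: Δp = 88 hPa = 8800 Pa, q̄ = 0.0123 kg/kg → 0.0123 × 8800 / 9.8 = 11.04 mm
Layer 920–580 hPa: Δp = 340 hPa = 34000 Pa, q̄ = 0.00568 kg/kg → 0.00568 × 34000 / 9.8 = 19.71 mm
Layer 580–250 hPa: Δp = 330 hPa = 33000 Pa, q̄ = 0.00226 kg/kg → 0.00226 × 33000 / 9.8 = 7.61 mm
PW = 11.04 + 19.71 + 7.61 = 38.36 ≈ 38.4 mm.
Rainfall = ε × PW = 0.29 × 38.4 = 11.1 mm.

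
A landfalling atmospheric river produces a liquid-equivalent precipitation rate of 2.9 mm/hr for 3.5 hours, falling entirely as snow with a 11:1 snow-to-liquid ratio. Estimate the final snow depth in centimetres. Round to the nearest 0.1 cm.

snow depth ≈ 11.2 cm

Liquid-equivalent depth = 2.9 × 3.5 = 10.15 mm.
Snow depth = 10.15 mm × 11 = 111.65 mm = 11.2 cm.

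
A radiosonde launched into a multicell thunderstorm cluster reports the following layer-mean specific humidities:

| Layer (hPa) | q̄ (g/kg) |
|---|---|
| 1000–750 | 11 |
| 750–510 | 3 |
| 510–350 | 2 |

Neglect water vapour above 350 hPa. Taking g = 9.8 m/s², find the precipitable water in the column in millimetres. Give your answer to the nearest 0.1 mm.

PW ≈ 38.7 mm

Precipitable water is the column-integrated vapour mass per unit area: PW = (1/g) Σ q̄ Δp, with q in kg/kg and Δp in Pa (1 kg/m² of water = 1 mm).
Layer 1000–750 hPa: Δp = 250 hPa = 25000 Pa, q̄ = 0.011 kg/kg → 0.011 × 25000 / 9.8 = 28.06 mm
Layer 750–510 hPa: Δp = 240 hPa = 24000 Pa, q̄ = 0.003 kg/kg → 0.003 × 24000 / 9.8 = 7.35 mm
Layer 510–350 hPa: Δp = 160 hPa = 16000 Pa, q̄ = 0.002 kg/kg → 0.002 × 16000 / 9.8 = 3.27 mm
PW = 28.06 + 7.35 + 3.27 = 38.68 ≈ 38.7 mm.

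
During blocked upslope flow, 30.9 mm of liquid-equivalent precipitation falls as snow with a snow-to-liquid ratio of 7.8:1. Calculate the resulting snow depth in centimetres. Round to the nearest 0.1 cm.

Snow depth = liquid × ratio = 30.9 mm × 7.8 = 241.02 mm = 24.1 cm.

snow depth ≈ 24.1 cm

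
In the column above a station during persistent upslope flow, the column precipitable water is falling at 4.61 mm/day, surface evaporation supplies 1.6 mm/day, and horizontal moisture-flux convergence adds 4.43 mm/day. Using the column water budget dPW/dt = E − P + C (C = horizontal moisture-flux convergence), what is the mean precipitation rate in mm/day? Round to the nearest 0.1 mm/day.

dPW/dt = -4.61 mm/day.
P = E + C − dPW/dt = 1.6 + (4.43) − (-4.61) = 10.6 mm/day.

P ≈ 10.6 mm/day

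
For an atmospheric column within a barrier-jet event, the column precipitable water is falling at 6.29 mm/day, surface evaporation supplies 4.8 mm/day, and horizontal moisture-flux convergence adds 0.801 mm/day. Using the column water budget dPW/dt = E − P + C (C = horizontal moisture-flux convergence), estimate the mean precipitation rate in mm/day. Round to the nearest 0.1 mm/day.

dPW/dt = -6.29 mm/day.
P = E + C − dPW/dt = 4.8 + (0.801) − (-6.29) = 11.9 mm/day.

P ≈ 11.9 mm/day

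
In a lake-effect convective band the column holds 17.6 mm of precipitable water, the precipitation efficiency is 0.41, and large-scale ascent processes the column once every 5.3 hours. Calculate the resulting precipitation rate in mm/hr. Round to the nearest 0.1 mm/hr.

R ≈ 1.4 mm/hr

Each overturning extracts ε × PW = 0.41 × 17.6 = 7.216 mm.
Rate = ε·PW / τ = 7.216 / 5.3 h = 1.4 mm/hr.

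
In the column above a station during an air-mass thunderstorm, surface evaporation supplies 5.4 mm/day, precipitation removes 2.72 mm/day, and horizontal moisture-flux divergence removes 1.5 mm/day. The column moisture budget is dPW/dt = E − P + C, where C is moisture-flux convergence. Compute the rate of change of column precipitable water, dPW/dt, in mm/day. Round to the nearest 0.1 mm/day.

dPW/dt ≈ 1.2 mm/day

dPW/dt = E − P + C = 5.4 − 2.72 + (-1.5) = 1.2 mm/day.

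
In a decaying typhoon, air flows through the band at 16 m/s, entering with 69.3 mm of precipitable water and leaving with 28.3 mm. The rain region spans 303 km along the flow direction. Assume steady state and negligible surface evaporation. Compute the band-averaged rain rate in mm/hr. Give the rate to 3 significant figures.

R ≈ 7.79 mm/hr

Column moisture flux per unit crosswind length is F = V × PW.
Inflow: F_in = 16 × 69.3 = 1108.8 mm·m/s
Outflow: F_out = 16 × 28.3 = 452.8 mm·m/s
Steady-state rate R = (F_in − F_out)/L = (1108.8 − 452.8) / 303000 m = 2.165e-03 mm/s.
R = 2.165e-03 × 3600 = 7.79 mm/hr.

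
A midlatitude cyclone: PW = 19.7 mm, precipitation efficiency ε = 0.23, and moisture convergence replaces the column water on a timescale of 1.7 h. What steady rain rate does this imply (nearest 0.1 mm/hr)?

R ≈ 2.7 mm/hr

Each overturning extracts ε × PW = 0.23 × 19.7 = 4.531 mm.
Rate = ε·PW / τ = 4.531 / 1.7 h = 2.7 mm/hr.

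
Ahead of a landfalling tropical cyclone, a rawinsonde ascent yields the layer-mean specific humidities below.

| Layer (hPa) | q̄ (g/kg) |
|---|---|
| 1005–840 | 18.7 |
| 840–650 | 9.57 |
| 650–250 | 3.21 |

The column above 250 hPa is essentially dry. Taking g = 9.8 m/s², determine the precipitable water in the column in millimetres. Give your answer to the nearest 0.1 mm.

Precipitable water is the column-integrated vapour mass per unit area: PW = (1/g) Σ q̄ Δp, with q in kg/kg and Δp in Pa (1 kg/m² of water = 1 mm).
Layer 1005–840 hPa: Δp = 165 hPa = 16500 Pa, q̄ = 0.0187 kg/kg → 0.0187 × 16500 / 9.8 = 31.48 mm
Layer 840–650 hPa: Δp = 190 hPa = 19000 Pa, q̄ = 0.00957 kg/kg → 0.00957 × 19000 / 9.8 = 18.55 mm
Layer 650–250 hPa: Δp = 400 hPa = 40000 Pa, q̄ = 0.00321 kg/kg → 0.00321 × 40000 / 9.8 = 13.10 mm
PW = 31.48 + 18.55 + 13.10 = 63.13 ≈ 63.1 mm.

PW ≈ 63.1 mm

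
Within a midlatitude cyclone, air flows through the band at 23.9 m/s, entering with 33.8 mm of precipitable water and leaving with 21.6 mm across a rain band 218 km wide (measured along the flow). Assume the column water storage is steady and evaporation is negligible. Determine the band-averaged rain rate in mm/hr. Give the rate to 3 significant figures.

Column moisture flux per unit crosswind length is F = V × PW.
Inflow: F_in = 23.9 × 33.8 = 807.82 mm·m/s
Outflow: F_out = 23.9 × 21.6 = 516.24 mm·m/s
Steady-state rate R = (F_in − F_out)/L = (807.82 − 516.24) / 218000 m = 1.338e-03 mm/s.
R = 1.338e-03 × 3600 = 4.82 mm/hr.

R ≈ 4.82 mm/hr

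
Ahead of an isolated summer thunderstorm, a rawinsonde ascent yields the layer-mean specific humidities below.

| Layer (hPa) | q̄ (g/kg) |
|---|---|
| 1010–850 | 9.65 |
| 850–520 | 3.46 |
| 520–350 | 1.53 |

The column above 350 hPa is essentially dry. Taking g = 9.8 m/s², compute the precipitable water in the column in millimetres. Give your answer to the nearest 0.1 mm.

PW ≈ 30.1 mm

Precipitable water is the column-integrated vapour mass per unit area: PW = (1/g) Σ q̄ Δp, with q in kg/kg and Δp in Pa (1 kg/m² of water = 1 mm).
Layer 1010–850 hPa: Δp = 160 hPa = 16000 Pa, q̄ = 0.00965 kg/kg → 0.00965 × 16000 / 9.8 = 15.76 mm
Layer 850–520 hPa: Δp = 330 hPa = 33000 Pa, q̄ = 0.00346 kg/kg → 0.00346 × 33000 / 9.8 = 11.65 mm
Layer 520–350 hPa: Δp = 170 hPa = 17000 Pa, q̄ = 0.00153 kg/kg → 0.00153 × 17000 / 9.8 = 2.65 mm
PW = 15.76 + 11.65 + 2.65 = 30.06 ≈ 30.1 mm.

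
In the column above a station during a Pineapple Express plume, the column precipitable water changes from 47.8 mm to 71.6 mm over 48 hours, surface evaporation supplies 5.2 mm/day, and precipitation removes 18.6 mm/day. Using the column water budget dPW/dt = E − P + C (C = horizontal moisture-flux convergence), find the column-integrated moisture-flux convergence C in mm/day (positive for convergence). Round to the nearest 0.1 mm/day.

C ≈ 25.3 mm/day

dPW/dt = (71.6 − 47.8) mm / (48/24 day) = +11.900 mm/day.
C = dPW/dt − E + P = (+11.900) − 5.2 + 18.6 = 25.3 mm/day.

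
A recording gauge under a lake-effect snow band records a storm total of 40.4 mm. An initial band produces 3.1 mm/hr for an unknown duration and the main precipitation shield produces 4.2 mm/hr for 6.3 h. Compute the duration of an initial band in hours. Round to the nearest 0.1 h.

duration ≈ 4.5 h

Known phases: 4.2 × 6.3 = 26.46 mm.
Remaining depth = 40.4 − 26.46 = 13.94 mm.
Duration = 13.94 / 3.1 = 4.5 h.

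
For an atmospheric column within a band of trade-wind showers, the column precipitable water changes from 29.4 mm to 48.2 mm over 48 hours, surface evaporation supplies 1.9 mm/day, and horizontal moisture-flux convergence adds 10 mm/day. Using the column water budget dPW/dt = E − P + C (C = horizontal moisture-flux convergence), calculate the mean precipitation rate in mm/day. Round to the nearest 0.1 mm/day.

P ≈ 2.5 mm/day

dPW/dt = (48.2 − 29.4) mm / (48/24 day) = +9.400 mm/day.
P = E + C − dPW/dt = 1.9 + (10) − (+9.400) = 2.5 mm/day.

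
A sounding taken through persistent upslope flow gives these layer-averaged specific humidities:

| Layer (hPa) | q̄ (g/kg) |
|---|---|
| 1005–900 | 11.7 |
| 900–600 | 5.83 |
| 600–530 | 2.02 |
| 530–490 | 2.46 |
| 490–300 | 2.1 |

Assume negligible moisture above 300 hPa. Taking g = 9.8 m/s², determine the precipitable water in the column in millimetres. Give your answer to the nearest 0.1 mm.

PW ≈ 36.9 mm

Precipitable water is the column-integrated vapour mass per unit area: PW = (1/g) Σ q̄ Δp, with q in kg/kg and Δp in Pa (1 kg/m² of water = 1 mm).
Layer 1005–900 hPa: Δp = 105 hPa = 10500 Pa, q̄ = 0.0117 kg/kg → 0.0117 × 10500 / 9.8 = 12.54 mm
Layer 900–600 hPa: Δp = 300 hPa = 30000 Pa, q̄ = 0.00583 kg/kg → 0.00583 × 30000 / 9.8 = 17.85 mm
Layer 600–530 hPa: Δp = 70 hPa = 7000 Pa, q̄ = 0.00202 kg/kg → 0.00202 × 7000 / 9.8 = 1.44 mm
Layer 530–490 hPa: Δp = 40 hPa = 4000 Pa, q̄ = 0.00246 kg/kg → 0.00246 × 4000 / 9.8 = 1.00 mm
Layer 490–300 hPa: Δp = 190 hPa = 19000 Pa, q̄ = 0.0021 kg/kg → 0.0021 × 19000 / 9.8 = 4.07 mm
PW = 12.54 + 17.85 + 1.44 + 1.00 + 4.07 = 36.90 ≈ 36.9 mm.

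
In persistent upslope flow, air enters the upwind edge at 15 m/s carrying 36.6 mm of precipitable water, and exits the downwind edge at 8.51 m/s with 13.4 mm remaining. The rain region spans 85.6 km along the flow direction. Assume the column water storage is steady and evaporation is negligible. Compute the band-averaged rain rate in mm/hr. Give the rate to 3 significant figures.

Column moisture flux per unit crosswind length is F = V × PW.
Inflow: F_in = 15 × 36.6 = 549 mm·m/s
Outflow: F_out = 8.51 × 13.4 = 114.034 mm·m/s
Steady-state rate R = (F_in − F_out)/L = (549 − 114.034) / 85600 m = 5.081e-03 mm/s.
R = 5.081e-03 × 3600 = 18.3 mm/hr.

R ≈ 18.3 mm/hr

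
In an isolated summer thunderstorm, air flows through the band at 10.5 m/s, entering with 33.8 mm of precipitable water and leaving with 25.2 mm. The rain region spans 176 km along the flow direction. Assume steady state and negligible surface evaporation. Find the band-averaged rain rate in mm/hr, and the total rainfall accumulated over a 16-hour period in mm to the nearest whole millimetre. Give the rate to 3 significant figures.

Column moisture flux per unit crosswind length is F = V × PW.
Inflow: F_in = 10.5 × 33.8 = 354.9 mm·m/s
Outflow: F_out = 10.5 × 25.2 = 264.6 mm·m/s
Steady-state rate R = (F_in − F_out)/L = (354.9 − 264.6) / 176000 m = 5.131e-04 mm/s.
R = 5.131e-04 × 3600 = 1.85 mm/hr.
Over 16 h: total = 1.85 × 16 = 29.6 ≈ 30 mm.

R ≈ 1.85 mm/hr; total ≈ 30 mm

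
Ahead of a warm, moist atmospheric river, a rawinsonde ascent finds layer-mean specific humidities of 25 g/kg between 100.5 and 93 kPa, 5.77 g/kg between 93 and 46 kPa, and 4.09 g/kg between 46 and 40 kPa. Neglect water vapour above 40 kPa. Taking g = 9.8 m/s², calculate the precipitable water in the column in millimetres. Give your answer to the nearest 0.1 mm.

Precipitable water is the column-integrated vapour mass per unit area: PW = (1/g) Σ q̄ Δp, with q in kg/kg and Δp in Pa (1 kg/m² of water = 1 mm).
Layer 100.5–93 kPa: Δp = 75 hPa = 7500 Pa, q̄ = 0.025 kg/kg → 0.025 × 7500 / 9.8 = 19.13 mm
Layer 93–46 kPa: Δp = 470 hPa = 47000 Pa, q̄ = 0.00577 kg/kg → 0.00577 × 47000 / 9.8 = 27.67 mm
Layer 46–40 kPa: Δp = 60 hPa = 6000 Pa, q̄ = 0.00409 kg/kg → 0.00409 × 6000 / 9.8 = 2.50 mm
PW = 19.13 + 27.67 + 2.50 = 49.30 ≈ 49.3 mm.

PW ≈ 49.3 mm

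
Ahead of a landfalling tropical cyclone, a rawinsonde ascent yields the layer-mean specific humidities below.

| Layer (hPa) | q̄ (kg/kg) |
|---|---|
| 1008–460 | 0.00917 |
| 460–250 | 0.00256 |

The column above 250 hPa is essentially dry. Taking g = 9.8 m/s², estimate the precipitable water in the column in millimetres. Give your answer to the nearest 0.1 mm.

PW ≈ 56.8 mm

Precipitable water is the column-integrated vapour mass per unit area: PW = (1/g) Σ q̄ Δp, with q in kg/kg and Δp in Pa (1 kg/m² of water = 1 mm).
Layer 1008–460 hPa: Δp = 548 hPa = 54800 Pa, q̄ = 0.00917 kg/kg → 0.00917 × 54800 / 9.8 = 51.28 mm
Layer 460–250 hPa: Δp = 210 hPa = 21000 Pa, q̄ = 0.00256 kg/kg → 0.00256 × 21000 / 9.8 = 5.49 mm
PW = 51.28 + 5.49 = 56.77 ≈ 56.8 mm.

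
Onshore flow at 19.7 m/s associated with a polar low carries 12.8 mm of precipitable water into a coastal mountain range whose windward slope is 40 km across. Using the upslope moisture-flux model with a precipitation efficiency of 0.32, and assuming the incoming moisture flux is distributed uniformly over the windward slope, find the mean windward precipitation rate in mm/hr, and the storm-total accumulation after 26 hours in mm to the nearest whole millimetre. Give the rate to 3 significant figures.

R ≈ 7.26 mm/hr; total ≈ 189 mm

Incoming column moisture flux per unit ridge length: F = V × PW = 19.7 × 12.8 = 252.16 mm·m/s.
Spread over the 40 km slope with efficiency ε = 0.32: R = ε·F/W = 0.32 × 252.16 / 40000 m = 2.017e-03 mm/s.
R = 2.017e-03 × 3600 = 7.26 mm/hr.
Over 26 h: total = 7.26 × 26 = 188.76 ≈ 189 mm.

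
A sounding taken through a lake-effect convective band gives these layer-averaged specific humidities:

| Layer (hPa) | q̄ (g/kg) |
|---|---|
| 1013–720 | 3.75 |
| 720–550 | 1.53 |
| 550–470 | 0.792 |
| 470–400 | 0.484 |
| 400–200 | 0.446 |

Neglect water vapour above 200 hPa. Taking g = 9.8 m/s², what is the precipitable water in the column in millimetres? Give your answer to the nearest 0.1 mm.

PW ≈ 15.8 mm

Precipitable water is the column-integrated vapour mass per unit area: PW = (1/g) Σ q̄ Δp, with q in kg/kg and Δp in Pa (1 kg/m² of water = 1 mm).
Layer 1013–720 hPa: Δp = 293 hPa = 29300 Pa, q̄ = 0.00375 kg/kg → 0.00375 × 29300 / 9.8 = 11.21 mm
Layer 720–550 hPa: Δp = 170 hPa = 17000 Pa, q̄ = 0.00153 kg/kg → 0.00153 × 17000 / 9.8 = 2.65 mm
Layer 550–470 hPa: Δp = 80 hPa = 8000 Pa, q̄ = 0.000792 kg/kg → 0.000792 × 8000 / 9.8 = 0.65 mm
Layer 470–400 hPa: Δp = 70 hPa = 7000 Pa, q̄ = 0.000484 kg/kg → 0.000484 × 7000 / 9.8 = 0.35 mm
Layer 400–200 hPa: Δp = 200 hPa = 20000 Pa, q̄ = 0.000446 kg/kg → 0.000446 × 20000 / 9.8 = 0.91 mm
PW = 11.21 + 2.65 + 0.65 + 0.35 + 0.91 = 15.77 ≈ 15.8 mm.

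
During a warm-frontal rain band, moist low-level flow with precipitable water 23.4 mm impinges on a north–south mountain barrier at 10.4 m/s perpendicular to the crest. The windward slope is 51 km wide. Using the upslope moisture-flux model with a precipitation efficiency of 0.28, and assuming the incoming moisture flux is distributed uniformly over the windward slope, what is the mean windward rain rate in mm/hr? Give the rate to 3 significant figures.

R ≈ 4.81 mm/hr

Incoming column moisture flux per unit ridge length: F = V × PW = 10.4 × 23.4 = 243.36 mm·m/s.
Spread over the 51 km slope with efficiency ε = 0.28: R = ε·F/W = 0.28 × 243.36 / 51000 m = 1.336e-03 mm/s.
R = 1.336e-03 × 3600 = 4.81 mm/hr.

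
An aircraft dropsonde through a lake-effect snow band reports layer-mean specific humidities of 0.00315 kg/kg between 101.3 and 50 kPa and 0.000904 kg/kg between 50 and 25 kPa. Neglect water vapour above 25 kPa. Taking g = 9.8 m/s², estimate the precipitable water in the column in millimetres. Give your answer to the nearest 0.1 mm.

PW ≈ 18.8 mm

Precipitable water is the column-integrated vapour mass per unit area: PW = (1/g) Σ q̄ Δp, with q in kg/kg and Δp in Pa (1 kg/m² of water = 1 mm).
Layer 101.3–50 kPa: Δp = 513 hPa = 51300 Pa, q̄ = 0.00315 kg/kg → 0.00315 × 51300 / 9.8 = 16.49 mm
Layer 50–25 kPa: Δp = 250 hPa = 25000 Pa, q̄ = 0.000904 kg/kg → 0.000904 × 25000 / 9.8 = 2.31 mm
PW = 16.49 + 2.31 = 18.80 ≈ 18.8 mm.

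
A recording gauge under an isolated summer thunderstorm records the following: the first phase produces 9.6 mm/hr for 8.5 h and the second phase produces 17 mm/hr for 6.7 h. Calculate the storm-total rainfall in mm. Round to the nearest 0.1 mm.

Total = Σ Rᵢ Δtᵢ = 9.6 × 8.5 + 17 × 6.7
      = 81.6 + 113.9 = 195.5 mm.

total ≈ 195.5 mm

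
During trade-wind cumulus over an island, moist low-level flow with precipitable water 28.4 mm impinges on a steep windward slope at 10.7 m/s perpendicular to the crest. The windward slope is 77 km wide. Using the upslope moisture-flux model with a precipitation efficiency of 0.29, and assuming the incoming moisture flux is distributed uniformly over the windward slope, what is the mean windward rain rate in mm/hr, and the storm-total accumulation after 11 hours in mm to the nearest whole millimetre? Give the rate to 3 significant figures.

R ≈ 4.12 mm/hr; total ≈ 45 mm

Incoming column moisture flux per unit ridge length: F = V × PW = 10.7 × 28.4 = 303.88 mm·m/s.
Spread over the 77 km slope with efficiency ε = 0.29: R = ε·F/W = 0.29 × 303.88 / 77000 m = 1.144e-03 mm/s.
R = 1.144e-03 × 3600 = 4.12 mm/hr.
Over 11 h: total = 4.12 × 11 = 45.32 ≈ 45 mm.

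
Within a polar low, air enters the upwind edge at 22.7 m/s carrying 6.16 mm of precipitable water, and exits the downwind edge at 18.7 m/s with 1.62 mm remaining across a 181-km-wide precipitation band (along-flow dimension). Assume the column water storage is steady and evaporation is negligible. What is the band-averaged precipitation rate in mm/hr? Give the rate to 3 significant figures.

R ≈ 2.18 mm/hr

Column moisture flux per unit crosswind length is F = V × PW.
Inflow: F_in = 22.7 × 6.16 = 139.832 mm·m/s
Outflow: F_out = 18.7 × 1.62 = 30.294 mm·m/s
Steady-state rate R = (F_in − F_out)/L = (139.832 − 30.294) / 181000 m = 6.052e-04 mm/s.
R = 6.052e-04 × 3600 = 2.18 mm/hr.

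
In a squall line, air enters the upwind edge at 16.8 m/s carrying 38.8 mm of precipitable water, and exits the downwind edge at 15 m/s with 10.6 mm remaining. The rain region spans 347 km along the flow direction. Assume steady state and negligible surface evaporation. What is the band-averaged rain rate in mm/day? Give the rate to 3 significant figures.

R ≈ 123 mm/day

Column moisture flux per unit crosswind length is F = V × PW.
Inflow: F_in = 16.8 × 38.8 = 651.84 mm·m/s
Outflow: F_out = 15 × 10.6 = 159 mm·m/s
Steady-state rate R = (F_in − F_out)/L = (651.84 − 159) / 347000 m = 1.420e-03 mm/s.
R = 1.420e-03 × 3600 × 24 = 123 mm/day.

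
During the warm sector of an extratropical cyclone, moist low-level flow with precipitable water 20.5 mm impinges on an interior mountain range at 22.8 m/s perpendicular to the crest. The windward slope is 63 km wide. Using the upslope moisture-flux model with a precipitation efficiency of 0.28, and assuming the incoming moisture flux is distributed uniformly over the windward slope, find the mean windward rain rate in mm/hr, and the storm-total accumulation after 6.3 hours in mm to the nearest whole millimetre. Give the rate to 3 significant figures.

Incoming column moisture flux per unit ridge length: F = V × PW = 22.8 × 20.5 = 467.4 mm·m/s.
Spread over the 63 km slope with efficiency ε = 0.28: R = ε·F/W = 0.28 × 467.4 / 63000 m = 2.077e-03 mm/s.
R = 2.077e-03 × 3600 = 7.48 mm/hr.
Over 6.3 h: total = 7.48 × 6.3 = 47.124 ≈ 47 mm.

R ≈ 7.48 mm/hr; total ≈ 47 mm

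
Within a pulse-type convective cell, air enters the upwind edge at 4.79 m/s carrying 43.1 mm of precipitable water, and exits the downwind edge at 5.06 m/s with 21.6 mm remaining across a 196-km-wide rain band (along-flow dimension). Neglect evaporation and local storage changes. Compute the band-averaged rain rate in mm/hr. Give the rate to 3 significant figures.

Column moisture flux per unit crosswind length is F = V × PW.
Inflow: F_in = 4.79 × 43.1 = 206.449 mm·m/s
Outflow: F_out = 5.06 × 21.6 = 109.296 mm·m/s
Steady-state rate R = (F_in − F_out)/L = (206.449 − 109.296) / 196000 m = 4.957e-04 mm/s.
R = 4.957e-04 × 3600 = 1.78 mm/hr.

R ≈ 1.78 mm/hr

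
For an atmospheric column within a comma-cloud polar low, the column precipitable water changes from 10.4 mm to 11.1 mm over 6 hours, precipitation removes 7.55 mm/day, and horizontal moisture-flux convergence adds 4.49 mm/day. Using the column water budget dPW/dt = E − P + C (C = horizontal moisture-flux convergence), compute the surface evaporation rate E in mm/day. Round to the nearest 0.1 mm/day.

dPW/dt = (11.1 − 10.4) mm / (6/24 day) = +2.800 mm/day.
E = dPW/dt + P − C = (+2.800) + 7.55 − (4.49) = 5.9 mm/day.

E ≈ 5.9 mm/day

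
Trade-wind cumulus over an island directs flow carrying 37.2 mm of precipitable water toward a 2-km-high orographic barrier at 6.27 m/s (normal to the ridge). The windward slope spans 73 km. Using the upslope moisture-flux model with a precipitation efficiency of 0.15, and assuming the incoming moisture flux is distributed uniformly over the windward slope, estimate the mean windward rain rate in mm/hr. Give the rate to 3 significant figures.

Incoming column moisture flux per unit ridge length: F = V × PW = 6.27 × 37.2 = 233.244 mm·m/s.
Spread over the 73 km slope with efficiency ε = 0.15: R = ε·F/W = 0.15 × 233.244 / 73000 m = 4.793e-04 mm/s.
R = 4.793e-04 × 3600 = 1.73 mm/hr.

R ≈ 1.73 mm/hr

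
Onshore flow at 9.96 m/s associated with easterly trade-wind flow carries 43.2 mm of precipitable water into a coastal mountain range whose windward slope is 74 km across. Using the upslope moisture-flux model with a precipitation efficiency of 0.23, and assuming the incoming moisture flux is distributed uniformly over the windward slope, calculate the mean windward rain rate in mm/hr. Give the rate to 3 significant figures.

R ≈ 4.81 mm/hr

Incoming column moisture flux per unit ridge length: F = V × PW = 9.96 × 43.2 = 430.272 mm·m/s.
Spread over the 74 km slope with efficiency ε = 0.23: R = ε·F/W = 0.23 × 430.272 / 74000 m = 1.337e-03 mm/s.
R = 1.337e-03 × 3600 = 4.81 mm/hr.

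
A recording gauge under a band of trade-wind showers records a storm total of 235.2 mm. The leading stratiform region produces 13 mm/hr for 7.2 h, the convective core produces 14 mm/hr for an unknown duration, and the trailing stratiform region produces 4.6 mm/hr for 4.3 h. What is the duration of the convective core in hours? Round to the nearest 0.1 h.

duration ≈ 8.7 h

Known phases: 13 × 7.2 + 4.6 × 4.3 = 93.6 + 19.78 = 113.38 mm.
Remaining depth = 235.2 − 113.38 = 121.82 mm.
Duration = 121.82 / 14 = 8.7 h.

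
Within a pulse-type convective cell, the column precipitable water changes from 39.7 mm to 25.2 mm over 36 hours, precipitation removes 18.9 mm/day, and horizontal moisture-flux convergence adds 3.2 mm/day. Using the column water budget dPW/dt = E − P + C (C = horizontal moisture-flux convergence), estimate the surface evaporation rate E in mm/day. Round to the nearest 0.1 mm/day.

E ≈ 6.0 mm/day

dPW/dt = (25.2 − 39.7) mm / (36/24 day) = -9.667 mm/day.
E = dPW/dt + P − C = (-9.667) + 18.9 − (3.2) = 6.0 mm/day.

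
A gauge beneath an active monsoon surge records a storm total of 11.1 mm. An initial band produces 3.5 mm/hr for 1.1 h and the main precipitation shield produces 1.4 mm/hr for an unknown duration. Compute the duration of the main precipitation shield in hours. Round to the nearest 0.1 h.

Known phases: 3.5 × 1.1 = 3.85 mm.
Remaining depth = 11.1 − 3.85 = 7.25 mm.
Duration = 7.25 / 1.4 = 5.2 h.

duration ≈ 5.2 h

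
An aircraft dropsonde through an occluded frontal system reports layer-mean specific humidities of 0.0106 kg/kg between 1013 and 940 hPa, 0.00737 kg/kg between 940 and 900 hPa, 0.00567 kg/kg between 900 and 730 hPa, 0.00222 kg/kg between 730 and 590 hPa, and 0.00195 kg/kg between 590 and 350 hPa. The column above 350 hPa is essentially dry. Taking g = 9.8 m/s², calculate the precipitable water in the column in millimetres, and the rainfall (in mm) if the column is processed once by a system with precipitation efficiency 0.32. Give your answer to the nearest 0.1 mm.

PW ≈ 28.7 mm; rainfall ≈ 9.2 mm

Precipitable water is the column-integrated vapour mass per unit area: PW = (1/g) Σ q̄ Δp, with q in kg/kg and Δp in Pa (1 kg/m² of water = 1 mm).
Layer 1013–940 hPa: Δp = 73 hPa = 7300 Pa, q̄ = 0.0106 kg/kg → 0.0106 × 7300 / 9.8 = 7.90 mm
Layer 940–900 hPa: Δp = 40 hPa = 4000 Pa, q̄ = 0.00737 kg/kg → 0.00737 × 4000 / 9.8 = 3.01 mm
Layer 900–730 hPa: Δp = 170 hPa = 17000 Pa, q̄ = 0.00567 kg/kg → 0.00567 × 17000 / 9.8 = 9.84 mm
Layer 730–590 hPa: Δp = 140 hPa = 14000 Pa, q̄ = 0.00222 kg/kg → 0.00222 × 14000 / 9.8 = 3.17 mm
Layer 590–350 hPa: Δp = 240 hPa = 24000 Pa, q̄ = 0.00195 kg/kg → 0.00195 × 24000 / 9.8 = 4.78 mm
PW = 7.90 + 3.01 + 9.84 + 3.17 + 4.78 = 28.70 ≈ 28.7 mm.
Rainfall = ε × PW = 0.32 × 28.7 = 9.2 mm.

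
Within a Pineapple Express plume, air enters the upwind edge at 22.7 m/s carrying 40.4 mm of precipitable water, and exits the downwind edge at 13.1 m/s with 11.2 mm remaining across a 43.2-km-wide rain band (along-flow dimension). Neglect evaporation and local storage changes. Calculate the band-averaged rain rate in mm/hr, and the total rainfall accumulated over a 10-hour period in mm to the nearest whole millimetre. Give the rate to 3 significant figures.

R ≈ 64.2 mm/hr; total ≈ 642 mm

Column moisture flux per unit crosswind length is F = V × PW.
Inflow: F_in = 22.7 × 40.4 = 917.08 mm·m/s
Outflow: F_out = 13.1 × 11.2 = 146.72 mm·m/s
Steady-state rate R = (F_in − F_out)/L = (917.08 − 146.72) / 43200 m = 1.783e-02 mm/s.
R = 1.783e-02 × 3600 = 64.2 mm/hr.
Over 10 h: total = 64.2 × 10 = 642 mm.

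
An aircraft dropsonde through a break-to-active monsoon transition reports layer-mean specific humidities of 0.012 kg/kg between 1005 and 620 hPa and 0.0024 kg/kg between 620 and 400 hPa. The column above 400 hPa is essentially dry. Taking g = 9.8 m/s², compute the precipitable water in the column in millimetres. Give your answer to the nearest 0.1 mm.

PW ≈ 52.5 mm

Precipitable water is the column-integrated vapour mass per unit area: PW = (1/g) Σ q̄ Δp, with q in kg/kg and Δp in Pa (1 kg/m² of water = 1 mm).
Layer 1005–620 hPa: Δp = 385 hPa = 38500 Pa, q̄ = 0.012 kg/kg → 0.012 × 38500 / 9.8 = 47.14 mm
Layer 620–400 hPa: Δp = 220 hPa = 22000 Pa, q̄ = 0.0024 kg/kg → 0.0024 × 22000 / 9.8 = 5.39 mm
PW = 47.14 + 5.39 = 52.53 ≈ 52.5 mm.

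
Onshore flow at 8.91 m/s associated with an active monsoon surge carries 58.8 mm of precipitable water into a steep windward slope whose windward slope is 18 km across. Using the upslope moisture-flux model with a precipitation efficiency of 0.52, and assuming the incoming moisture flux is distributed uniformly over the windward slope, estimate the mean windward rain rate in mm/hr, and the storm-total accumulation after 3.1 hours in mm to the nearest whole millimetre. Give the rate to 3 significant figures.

Incoming column moisture flux per unit ridge length: F = V × PW = 8.91 × 58.8 = 523.908 mm·m/s.
Spread over the 18 km slope with efficiency ε = 0.52: R = ε·F/W = 0.52 × 523.908 / 18000 m = 1.514e-02 mm/s.
R = 1.514e-02 × 3600 = 54.5 mm/hr.
Over 3.1 h: total = 54.5 × 3.1 = 168.95 ≈ 169 mm.

R ≈ 54.5 mm/hr; total ≈ 169 mm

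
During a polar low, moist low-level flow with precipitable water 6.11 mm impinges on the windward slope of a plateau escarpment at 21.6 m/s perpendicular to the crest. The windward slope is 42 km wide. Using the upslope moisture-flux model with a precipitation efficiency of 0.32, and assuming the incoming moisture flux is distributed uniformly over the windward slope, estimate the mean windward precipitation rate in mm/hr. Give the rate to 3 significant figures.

Incoming column moisture flux per unit ridge length: F = V × PW = 21.6 × 6.11 = 131.976 mm·m/s.
Spread over the 42 km slope with efficiency ε = 0.32: R = ε·F/W = 0.32 × 131.976 / 42000 m = 1.006e-03 mm/s.
R = 1.006e-03 × 3600 = 3.62 mm/hr.

R ≈ 3.62 mm/hr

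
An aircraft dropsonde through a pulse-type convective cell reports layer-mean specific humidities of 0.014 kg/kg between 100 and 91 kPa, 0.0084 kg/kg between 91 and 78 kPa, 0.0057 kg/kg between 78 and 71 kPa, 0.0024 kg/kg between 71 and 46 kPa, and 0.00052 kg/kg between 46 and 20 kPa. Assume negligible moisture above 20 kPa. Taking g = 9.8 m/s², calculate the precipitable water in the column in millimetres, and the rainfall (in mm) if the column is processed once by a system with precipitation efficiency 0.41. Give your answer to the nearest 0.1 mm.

PW ≈ 35.6 mm; rainfall ≈ 14.6 mm

Precipitable water is the column-integrated vapour mass per unit area: PW = (1/g) Σ q̄ Δp, with q in kg/kg and Δp in Pa (1 kg/m² of water = 1 mm).
Layer 100–91 kPa: Δp = 90 hPa = 9000 Pa, q̄ = 0.014 kg/kg → 0.014 × 9000 / 9.8 = 12.86 mm
Layer 91–78 kPa: Δp = 130 hPa = 13000 Pa, q̄ = 0.0084 kg/kg → 0.0084 × 13000 / 9.8 = 11.14 mm
Layer 78–71 kPa: Δp = 70 hPa = 7000 Pa, q̄ = 0.0057 kg/kg → 0.0057 × 7000 / 9.8 = 4.07 mm
Layer 71–46 kPa: Δp = 250 hPa = 25000 Pa, q̄ = 0.0024 kg/kg → 0.0024 × 25000 / 9.8 = 6.12 mm
Layer 46–20 kPa: Δp = 260 hPa = 26000 Pa, q̄ = 0.00052 kg/kg → 0.00052 × 26000 / 9.8 = 1.38 mm
PW = 12.86 + 11.14 + 4.07 + 6.12 + 1.38 = 35.57 ≈ 35.6 mm.
Rainfall = ε × PW = 0.41 × 35.6 = 14.6 mm.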